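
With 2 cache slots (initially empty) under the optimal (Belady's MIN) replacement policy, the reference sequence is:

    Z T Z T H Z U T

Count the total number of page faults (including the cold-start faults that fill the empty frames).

Z → fault, frames {Z}
T → fault, frames {Z,T}
Z → hit
T → hit
H → fault, evict T, frames {Z,H}
Z → hit
U → fault, evict H, frames {Z,U}
T → fault, evict U, frames {Z,T}
Page faults: 5.

5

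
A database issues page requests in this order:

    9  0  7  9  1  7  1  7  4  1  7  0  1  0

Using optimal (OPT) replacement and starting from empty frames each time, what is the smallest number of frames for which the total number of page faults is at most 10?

f=1: 14 faults
f=2: 7 faults
f=3: 6 faults
f=4: 5 faults
f=5: 5 faults
Smallest f with faults ≤ 10 is 2.

2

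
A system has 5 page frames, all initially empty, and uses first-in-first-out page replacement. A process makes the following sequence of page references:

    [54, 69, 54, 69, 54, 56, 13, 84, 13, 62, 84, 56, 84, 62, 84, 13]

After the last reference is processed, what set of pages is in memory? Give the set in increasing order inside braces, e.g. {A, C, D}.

{13, 56, 62, 69, 84}

54 -> fault, frames (54)
69 -> fault, frames (54 69)
54 -> hit
69 -> hit
54 -> hit
56 -> fault, frames (54 69 56)
13 -> fault, frames (54 69 56 13)
84 -> fault, frames (54 69 56 13 84)
13 -> hit
62 -> fault, evict 54, frames (69 56 13 84 62)
84 -> hit
56 -> hit
84 -> hit
62 -> hit
84 -> hit
13 -> hit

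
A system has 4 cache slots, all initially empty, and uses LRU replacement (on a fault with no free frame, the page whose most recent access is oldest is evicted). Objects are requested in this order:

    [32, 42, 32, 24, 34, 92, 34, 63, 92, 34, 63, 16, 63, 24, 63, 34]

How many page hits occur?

32: fault, frames (32)
42: fault, frames (32 42)
32: hit
24: fault, frames (42 32 24)
34: fault, frames (42 32 24 34)
92: fault, evict 42, frames (32 24 34 92)
34: hit
63: fault, evict 32, frames (24 92 34 63)
92: hit
34: hit
63: hit
16: fault, evict 24, frames (92 34 63 16)
63: hit
24: fault, evict 92, frames (34 16 63 24)
63: hit
34: hit
Hits: 8.

8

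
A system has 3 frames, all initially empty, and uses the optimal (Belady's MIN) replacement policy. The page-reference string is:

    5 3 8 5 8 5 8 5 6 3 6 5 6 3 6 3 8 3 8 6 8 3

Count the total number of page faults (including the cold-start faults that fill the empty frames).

5

5: fault, frames (5)
3: fault, frames (5 3)
8: fault, frames (5 3 8)
5: hit
8: hit
5: hit
8: hit
5: hit
6: fault, evict 8, frames (5 3 6)
3: hit
6: hit
5: hit
6: hit
3: hit
6: hit
3: hit
8: fault, evict 5, frames (3 6 8)
3: hit
8: hit
6: hit
8: hit
3: hit
Page faults: 5.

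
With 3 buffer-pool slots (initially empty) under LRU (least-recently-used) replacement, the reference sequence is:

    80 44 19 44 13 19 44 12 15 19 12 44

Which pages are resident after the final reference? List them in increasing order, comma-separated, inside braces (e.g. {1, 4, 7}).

{12, 19, 44}

80 -> miss, frames (80)
44 -> miss, frames (80 44)
19 -> miss, frames (80 44 19)
44 -> hit
13 -> miss, evict 80, frames (19 44 13)
19 -> hit
44 -> hit
12 -> miss, evict 13, frames (19 44 12)
15 -> miss, evict 19, frames (44 12 15)
19 -> miss, evict 44, frames (12 15 19)
12 -> hit
44 -> miss, evict 15, frames (19 12 44)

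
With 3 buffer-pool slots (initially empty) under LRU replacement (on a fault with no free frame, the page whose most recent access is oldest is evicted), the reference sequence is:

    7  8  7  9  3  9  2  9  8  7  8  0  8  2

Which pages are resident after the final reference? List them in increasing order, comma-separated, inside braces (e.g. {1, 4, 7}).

7: miss, frames [7]
8: miss, frames [7, 8]
7: hit
9: miss, frames [8, 7, 9]
3: miss, evict 8, frames [7, 9, 3]
9: hit
2: miss, evict 7, frames [3, 9, 2]
9: hit
8: miss, evict 3, frames [2, 9, 8]
7: miss, evict 2, frames [9, 8, 7]
8: hit
0: miss, evict 9, frames [7, 8, 0]
8: hit
2: miss, evict 7, frames [0, 8, 2]

{0, 2, 8}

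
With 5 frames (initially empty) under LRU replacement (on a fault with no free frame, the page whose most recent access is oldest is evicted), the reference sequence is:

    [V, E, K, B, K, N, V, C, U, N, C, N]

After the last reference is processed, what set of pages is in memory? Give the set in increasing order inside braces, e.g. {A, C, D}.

{C, K, N, U, V}

V: fault, frames (V)
E: fault, frames (V E)
K: fault, frames (V E K)
B: fault, frames (V E K B)
K: hit
N: fault, frames (V E B K N)
V: hit
C: fault, evict E, frames (B K N V C)
U: fault, evict B, frames (K N V C U)
N: hit
C: hit
N: hit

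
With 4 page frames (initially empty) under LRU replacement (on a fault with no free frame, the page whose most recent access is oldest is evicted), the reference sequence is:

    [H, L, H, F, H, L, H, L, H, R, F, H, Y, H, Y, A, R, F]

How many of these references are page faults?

H → miss, frames {H}
L → miss, frames {H,L}
H → hit
F → miss, frames {L,H,F}
H → hit
L → hit
H → hit
L → hit
H → hit
R → miss, frames {F,L,H,R}
F → hit
H → hit
Y → miss, evict L, frames {R,F,H,Y}
H → hit
Y → hit
A → miss, evict R, frames {F,H,Y,A}
R → miss, evict F, frames {H,Y,A,R}
F → miss, evict H, frames {Y,A,R,F}
Page faults: 8.

8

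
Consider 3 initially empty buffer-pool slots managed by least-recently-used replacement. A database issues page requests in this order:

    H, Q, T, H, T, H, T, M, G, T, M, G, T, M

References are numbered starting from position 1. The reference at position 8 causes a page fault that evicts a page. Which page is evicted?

pos 1: H -> fault, frames [H]
pos 2: Q -> fault, frames [H, Q]
pos 3: T -> fault, frames [H, Q, T]
pos 4: H -> hit
pos 5: T -> hit
pos 6: H -> hit
pos 7: T -> hit
pos 8: M -> fault, evict Q, frames [H, T, M]
At position 8, page Q is evicted.

Q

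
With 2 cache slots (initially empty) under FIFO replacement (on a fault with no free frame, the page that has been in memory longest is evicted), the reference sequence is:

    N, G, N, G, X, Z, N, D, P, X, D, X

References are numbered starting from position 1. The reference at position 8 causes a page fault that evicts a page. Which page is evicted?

Z

pos 1: N: miss, frames {N}
pos 2: G: miss, frames {N,G}
pos 3: N: hit
pos 4: G: hit
pos 5: X: miss, evict N, frames {G,X}
pos 6: Z: miss, evict G, frames {X,Z}
pos 7: N: miss, evict X, frames {Z,N}
pos 8: D: miss, evict Z, frames {N,D}
At position 8, page Z is evicted.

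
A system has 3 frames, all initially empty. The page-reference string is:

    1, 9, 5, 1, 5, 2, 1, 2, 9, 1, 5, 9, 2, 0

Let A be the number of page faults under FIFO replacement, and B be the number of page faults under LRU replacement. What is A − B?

1

Under FIFO: F F F . . F F . F . F . F F → 9 faults.
Under LRU: F F F . . F . . F . F . F F → 8 faults.
A − B = 9 − 8 = 1.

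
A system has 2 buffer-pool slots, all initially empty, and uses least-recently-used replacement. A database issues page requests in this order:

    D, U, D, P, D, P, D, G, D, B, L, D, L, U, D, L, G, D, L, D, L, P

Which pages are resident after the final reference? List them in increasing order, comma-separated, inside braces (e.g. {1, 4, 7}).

D → fault, frames [D]
U → fault, frames [D, U]
D → hit
P → fault, evict U, frames [D, P]
D → hit
P → hit
D → hit
G → fault, evict P, frames [D, G]
D → hit
B → fault, evict G, frames [D, B]
L → fault, evict D, frames [B, L]
D → fault, evict B, frames [L, D]
L → hit
U → fault, evict D, frames [L, U]
D → fault, evict L, frames [U, D]
L → fault, evict U, frames [D, L]
G → fault, evict D, frames [L, G]
D → fault, evict L, frames [G, D]
L → fault, evict G, frames [D, L]
D → hit
L → hit
P → fault, evict D, frames [L, P]

{L, P}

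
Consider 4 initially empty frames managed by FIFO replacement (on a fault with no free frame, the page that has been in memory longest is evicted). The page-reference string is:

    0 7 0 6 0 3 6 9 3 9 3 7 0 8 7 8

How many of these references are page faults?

0: miss, frames {0}
7: miss, frames {0,7}
0: hit
6: miss, frames {0,7,6}
0: hit
3: miss, frames {0,7,6,3}
6: hit
9: miss, evict 0, frames {7,6,3,9}
3: hit
9: hit
3: hit
7: hit
0: miss, evict 7, frames {6,3,9,0}
8: miss, evict 6, frames {3,9,0,8}
7: miss, evict 3, frames {9,0,8,7}
8: hit
Page faults: 8.

8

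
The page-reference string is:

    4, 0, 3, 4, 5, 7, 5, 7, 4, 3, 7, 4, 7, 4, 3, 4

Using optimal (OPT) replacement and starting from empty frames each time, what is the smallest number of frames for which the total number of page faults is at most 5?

4

f=1: 16 faults
f=2: 9 faults
f=3: 6 faults
f=4: 5 faults
f=5: 5 faults
Smallest f with faults ≤ 5 is 4.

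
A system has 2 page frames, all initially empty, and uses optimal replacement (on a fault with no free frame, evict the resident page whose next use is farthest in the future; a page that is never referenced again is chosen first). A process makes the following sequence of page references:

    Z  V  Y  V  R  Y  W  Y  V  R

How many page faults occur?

7

Z: miss, frames (Z)
V: miss, frames (Z V)
Y: miss, evict Z, frames (V Y)
V: hit
R: miss, evict V, frames (Y R)
Y: hit
W: miss, evict R, frames (Y W)
Y: hit
V: miss, evict W, frames (Y V)
R: miss, evict V, frames (Y R)
Page faults: 7.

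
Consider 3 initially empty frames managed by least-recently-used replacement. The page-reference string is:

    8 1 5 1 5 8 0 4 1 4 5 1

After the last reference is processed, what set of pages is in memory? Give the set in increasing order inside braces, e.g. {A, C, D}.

8 -> miss, frames [8]
1 -> miss, frames [8, 1]
5 -> miss, frames [8, 1, 5]
1 -> hit
5 -> hit
8 -> hit
0 -> miss, evict 1, frames [5, 8, 0]
4 -> miss, evict 5, frames [8, 0, 4]
1 -> miss, evict 8, frames [0, 4, 1]
4 -> hit
5 -> miss, evict 0, frames [1, 4, 5]
1 -> hit

{1, 4, 5}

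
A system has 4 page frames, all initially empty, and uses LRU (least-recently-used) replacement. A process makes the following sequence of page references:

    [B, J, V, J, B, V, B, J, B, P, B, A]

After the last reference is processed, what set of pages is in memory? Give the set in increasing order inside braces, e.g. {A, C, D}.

{A, B, J, P}

B → miss, frames {B}
J → miss, frames {B,J}
V → miss, frames {B,J,V}
J → hit
B → hit
V → hit
B → hit
J → hit
B → hit
P → miss, frames {V,J,B,P}
B → hit
A → miss, evict V, frames {J,P,B,A}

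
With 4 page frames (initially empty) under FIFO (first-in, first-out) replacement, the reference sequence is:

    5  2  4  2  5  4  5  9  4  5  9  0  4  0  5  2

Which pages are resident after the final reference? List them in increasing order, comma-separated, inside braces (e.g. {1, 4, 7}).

{0, 2, 5, 9}

5 -> fault, frames (5)
2 -> fault, frames (5 2)
4 -> fault, frames (5 2 4)
2 -> hit
5 -> hit
4 -> hit
5 -> hit
9 -> fault, frames (5 2 4 9)
4 -> hit
5 -> hit
9 -> hit
0 -> fault, evict 5, frames (2 4 9 0)
4 -> hit
0 -> hit
5 -> fault, evict 2, frames (4 9 0 5)
2 -> fault, evict 4, frames (9 0 5 2)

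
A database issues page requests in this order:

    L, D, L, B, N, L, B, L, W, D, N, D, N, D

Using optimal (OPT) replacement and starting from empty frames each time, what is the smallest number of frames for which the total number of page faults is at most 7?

f=1: 14 faults
f=2: 8 faults
f=3: 6 faults
f=4: 5 faults
f=5: 5 faults
Smallest f with faults ≤ 7 is 3.

3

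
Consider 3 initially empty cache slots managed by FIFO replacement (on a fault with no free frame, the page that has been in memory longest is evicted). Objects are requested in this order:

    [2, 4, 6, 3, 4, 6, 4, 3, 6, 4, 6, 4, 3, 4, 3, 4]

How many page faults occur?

2: fault, frames [2]
4: fault, frames [2, 4]
6: fault, frames [2, 4, 6]
3: fault, evict 2, frames [4, 6, 3]
4: hit
6: hit
4: hit
3: hit
6: hit
4: hit
6: hit
4: hit
3: hit
4: hit
3: hit
4: hit
Page faults: 4.

4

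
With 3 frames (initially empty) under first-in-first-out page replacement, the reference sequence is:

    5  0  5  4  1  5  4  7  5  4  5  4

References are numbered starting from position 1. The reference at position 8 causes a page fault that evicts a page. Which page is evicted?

pos 1: 5 → miss, frames (5)
pos 2: 0 → miss, frames (5 0)
pos 3: 5 → hit
pos 4: 4 → miss, frames (5 0 4)
pos 5: 1 → miss, evict 5, frames (0 4 1)
pos 6: 5 → miss, evict 0, frames (4 1 5)
pos 7: 4 → hit
pos 8: 7 → miss, evict 4, frames (1 5 7)
At position 8, page 4 is evicted.

4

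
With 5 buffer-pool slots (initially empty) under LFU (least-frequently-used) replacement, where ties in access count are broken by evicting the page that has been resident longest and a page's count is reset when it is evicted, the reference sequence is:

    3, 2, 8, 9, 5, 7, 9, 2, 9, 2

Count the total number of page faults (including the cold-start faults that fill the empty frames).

6

3 -> miss, frames {3}
2 -> miss, frames {3,2}
8 -> miss, frames {3,2,8}
9 -> miss, frames {3,2,8,9}
5 -> miss, frames {3,2,8,9,5}
7 -> miss, evict 3, frames {2,8,9,5,7}
9 -> hit
2 -> hit
9 -> hit
2 -> hit
Page faults: 6.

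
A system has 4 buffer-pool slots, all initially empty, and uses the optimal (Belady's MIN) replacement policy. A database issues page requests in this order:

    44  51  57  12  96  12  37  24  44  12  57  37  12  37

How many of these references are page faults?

44: miss, frames {44}
51: miss, frames {44,51}
57: miss, frames {44,51,57}
12: miss, frames {44,51,57,12}
96: miss, evict 51, frames {44,57,12,96}
12: hit
37: miss, evict 96, frames {44,57,12,37}
24: miss, evict 37, frames {44,57,12,24}
44: hit
12: hit
57: hit
37: miss, evict 24, frames {44,57,12,37}
12: hit
37: hit
Page faults: 8.

8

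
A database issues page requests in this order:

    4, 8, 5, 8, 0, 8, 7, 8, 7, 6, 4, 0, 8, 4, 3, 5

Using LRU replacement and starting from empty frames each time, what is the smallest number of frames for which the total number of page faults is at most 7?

f=1: 16 faults
f=2: 12 faults
f=3: 11 faults
f=4: 11 faults
f=5: 9 faults
f=6: 8 faults
f=7: 7 faults
Smallest f with faults ≤ 7 is 7.

7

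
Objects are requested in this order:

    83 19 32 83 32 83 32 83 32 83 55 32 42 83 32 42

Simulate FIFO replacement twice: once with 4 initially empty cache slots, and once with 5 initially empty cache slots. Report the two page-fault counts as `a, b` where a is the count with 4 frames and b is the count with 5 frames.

4 frames: F F F . . . . . . . F . F F . . → 6 faults.
5 frames: F F F . . . . . . . F . F . . . → 5 faults.
5 < 6: adding a frame reduced faults, as is typical.

6, 5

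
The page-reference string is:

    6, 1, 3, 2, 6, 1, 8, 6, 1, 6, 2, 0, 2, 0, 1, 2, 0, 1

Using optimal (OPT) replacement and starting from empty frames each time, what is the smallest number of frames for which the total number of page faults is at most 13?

2

f=1: 18 faults
f=2: 11 faults
f=3: 7 faults
f=4: 6 faults
f=5: 6 faults
f=6: 6 faults
Smallest f with faults ≤ 13 is 2.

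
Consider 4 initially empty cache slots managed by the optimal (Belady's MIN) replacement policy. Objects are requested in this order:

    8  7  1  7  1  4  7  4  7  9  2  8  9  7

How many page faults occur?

8 → miss, frames {8}
7 → miss, frames {8,7}
1 → miss, frames {8,7,1}
7 → hit
1 → hit
4 → miss, frames {8,7,1,4}
7 → hit
4 → hit
7 → hit
9 → miss, evict 4, frames {8,7,1,9}
2 → miss, evict 1, frames {8,7,9,2}
8 → hit
9 → hit
7 → hit
Page faults: 6.

6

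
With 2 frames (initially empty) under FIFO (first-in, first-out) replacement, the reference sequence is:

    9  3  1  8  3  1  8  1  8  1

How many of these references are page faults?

9 -> miss, frames {9}
3 -> miss, frames {9,3}
1 -> miss, evict 9, frames {3,1}
8 -> miss, evict 3, frames {1,8}
3 -> miss, evict 1, frames {8,3}
1 -> miss, evict 8, frames {3,1}
8 -> miss, evict 3, frames {1,8}
1 -> hit
8 -> hit
1 -> hit
Page faults: 7.

7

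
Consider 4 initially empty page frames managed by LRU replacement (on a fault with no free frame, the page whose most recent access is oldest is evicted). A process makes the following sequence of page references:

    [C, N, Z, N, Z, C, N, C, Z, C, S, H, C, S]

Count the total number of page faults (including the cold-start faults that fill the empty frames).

5

C -> fault, frames (C)
N -> fault, frames (C N)
Z -> fault, frames (C N Z)
N -> hit
Z -> hit
C -> hit
N -> hit
C -> hit
Z -> hit
C -> hit
S -> fault, frames (N Z C S)
H -> fault, evict N, frames (Z C S H)
C -> hit
S -> hit
Page faults: 5.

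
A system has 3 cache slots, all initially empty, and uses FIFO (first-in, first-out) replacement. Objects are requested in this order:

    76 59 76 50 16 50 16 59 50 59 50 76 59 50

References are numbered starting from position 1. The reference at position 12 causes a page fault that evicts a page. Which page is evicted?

pos 1: 76 → miss, frames (76)
pos 2: 59 → miss, frames (76 59)
pos 3: 76 → hit
pos 4: 50 → miss, frames (76 59 50)
pos 5: 16 → miss, evict 76, frames (59 50 16)
pos 6: 50 → hit
pos 7: 16 → hit
pos 8: 59 → hit
pos 9: 50 → hit
pos 10: 59 → hit
pos 11: 50 → hit
pos 12: 76 → miss, evict 59, frames (50 16 76)
At position 12, page 59 is evicted.

59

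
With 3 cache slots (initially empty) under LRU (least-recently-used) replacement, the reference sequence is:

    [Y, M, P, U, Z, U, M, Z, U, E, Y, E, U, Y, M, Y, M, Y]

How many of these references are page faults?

9

Y → fault, frames (Y)
M → fault, frames (Y M)
P → fault, frames (Y M P)
U → fault, evict Y, frames (M P U)
Z → fault, evict M, frames (P U Z)
U → hit
M → fault, evict P, frames (Z U M)
Z → hit
U → hit
E → fault, evict M, frames (Z U E)
Y → fault, evict Z, frames (U E Y)
E → hit
U → hit
Y → hit
M → fault, evict E, frames (U Y M)
Y → hit
M → hit
Y → hit
Page faults: 9.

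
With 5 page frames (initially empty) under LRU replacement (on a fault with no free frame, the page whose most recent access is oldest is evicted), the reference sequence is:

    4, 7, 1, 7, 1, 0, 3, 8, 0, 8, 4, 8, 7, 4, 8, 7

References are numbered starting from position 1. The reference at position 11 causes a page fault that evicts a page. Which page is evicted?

pos 1: 4 -> fault, frames (4)
pos 2: 7 -> fault, frames (4 7)
pos 3: 1 -> fault, frames (4 7 1)
pos 4: 7 -> hit
pos 5: 1 -> hit
pos 6: 0 -> fault, frames (4 7 1 0)
pos 7: 3 -> fault, frames (4 7 1 0 3)
pos 8: 8 -> fault, evict 4, frames (7 1 0 3 8)
pos 9: 0 -> hit
pos 10: 8 -> hit
pos 11: 4 -> fault, evict 7, frames (1 3 0 8 4)
At position 11, page 7 is evicted.

7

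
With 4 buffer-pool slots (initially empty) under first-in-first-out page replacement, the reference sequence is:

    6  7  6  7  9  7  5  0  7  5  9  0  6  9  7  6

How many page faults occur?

6 -> fault, frames [6]
7 -> fault, frames [6, 7]
6 -> hit
7 -> hit
9 -> fault, frames [6, 7, 9]
7 -> hit
5 -> fault, frames [6, 7, 9, 5]
0 -> fault, evict 6, frames [7, 9, 5, 0]
7 -> hit
5 -> hit
9 -> hit
0 -> hit
6 -> fault, evict 7, frames [9, 5, 0, 6]
9 -> hit
7 -> fault, evict 9, frames [5, 0, 6, 7]
6 -> hit
Page faults: 7.

7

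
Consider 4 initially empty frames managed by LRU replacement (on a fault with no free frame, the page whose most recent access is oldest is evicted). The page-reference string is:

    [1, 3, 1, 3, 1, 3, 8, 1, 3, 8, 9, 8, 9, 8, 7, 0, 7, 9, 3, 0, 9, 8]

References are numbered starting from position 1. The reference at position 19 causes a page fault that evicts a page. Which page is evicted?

8

pos 1: 1 -> miss, frames [1]
pos 2: 3 -> miss, frames [1, 3]
pos 3: 1 -> hit
pos 4: 3 -> hit
pos 5: 1 -> hit
pos 6: 3 -> hit
pos 7: 8 -> miss, frames [1, 3, 8]
pos 8: 1 -> hit
pos 9: 3 -> hit
pos 10: 8 -> hit
pos 11: 9 -> miss, frames [1, 3, 8, 9]
pos 12: 8 -> hit
pos 13: 9 -> hit
pos 14: 8 -> hit
pos 15: 7 -> miss, evict 1, frames [3, 9, 8, 7]
pos 16: 0 -> miss, evict 3, frames [9, 8, 7, 0]
pos 17: 7 -> hit
pos 18: 9 -> hit
pos 19: 3 -> miss, evict 8, frames [0, 7, 9, 3]
At position 19, page 8 is evicted.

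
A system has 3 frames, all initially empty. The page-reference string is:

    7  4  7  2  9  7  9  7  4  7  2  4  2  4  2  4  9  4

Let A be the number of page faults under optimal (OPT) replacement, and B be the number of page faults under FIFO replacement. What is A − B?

Under OPT: F F . F F . . . . . F . . . . . . . → 5 faults.
Under FIFO: F F . F F F . . F . F . . . . . F . → 8 faults.
A − B = 5 − 8 = -3.

-3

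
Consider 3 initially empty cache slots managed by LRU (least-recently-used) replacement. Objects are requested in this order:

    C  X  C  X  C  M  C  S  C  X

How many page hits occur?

5

C: fault, frames {C}
X: fault, frames {C,X}
C: hit
X: hit
C: hit
M: fault, frames {X,C,M}
C: hit
S: fault, evict X, frames {M,C,S}
C: hit
X: fault, evict M, frames {S,C,X}
Hits: 5.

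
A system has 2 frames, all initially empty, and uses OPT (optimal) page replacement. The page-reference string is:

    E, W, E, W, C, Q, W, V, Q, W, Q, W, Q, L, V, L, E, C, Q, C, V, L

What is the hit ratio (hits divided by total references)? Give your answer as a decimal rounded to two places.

0.41

E: fault, frames {E}
W: fault, frames {E,W}
E: hit
W: hit
C: fault, evict E, frames {W,C}
Q: fault, evict C, frames {W,Q}
W: hit
V: fault, evict W, frames {Q,V}
Q: hit
W: fault, evict V, frames {Q,W}
Q: hit
W: hit
Q: hit
L: fault, evict W, frames {Q,L}
V: fault, evict Q, frames {L,V}
L: hit
E: fault, evict L, frames {V,E}
C: fault, evict E, frames {V,C}
Q: fault, evict V, frames {C,Q}
C: hit
V: fault, evict Q, frames {C,V}
L: fault, evict V, frames {C,L}
Hits: 9 of 22 references → 9/22 = 0.4091.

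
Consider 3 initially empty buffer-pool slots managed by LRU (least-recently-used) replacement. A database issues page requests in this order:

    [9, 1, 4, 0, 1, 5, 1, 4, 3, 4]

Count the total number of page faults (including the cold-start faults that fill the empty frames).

9 -> miss, frames (9)
1 -> miss, frames (9 1)
4 -> miss, frames (9 1 4)
0 -> miss, evict 9, frames (1 4 0)
1 -> hit
5 -> miss, evict 4, frames (0 1 5)
1 -> hit
4 -> miss, evict 0, frames (5 1 4)
3 -> miss, evict 5, frames (1 4 3)
4 -> hit
Page faults: 7.

7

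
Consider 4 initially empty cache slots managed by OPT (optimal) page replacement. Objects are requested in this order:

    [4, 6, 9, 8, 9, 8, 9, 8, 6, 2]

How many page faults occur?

4 -> fault, frames {4}
6 -> fault, frames {4,6}
9 -> fault, frames {4,6,9}
8 -> fault, frames {4,6,9,8}
9 -> hit
8 -> hit
9 -> hit
8 -> hit
6 -> hit
2 -> fault, evict 8, frames {4,6,9,2}
Page faults: 5.

5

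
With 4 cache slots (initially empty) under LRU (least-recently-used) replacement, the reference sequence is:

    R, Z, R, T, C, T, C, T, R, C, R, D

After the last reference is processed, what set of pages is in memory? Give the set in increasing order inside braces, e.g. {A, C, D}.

R -> fault, frames {R}
Z -> fault, frames {R,Z}
R -> hit
T -> fault, frames {Z,R,T}
C -> fault, frames {Z,R,T,C}
T -> hit
C -> hit
T -> hit
R -> hit
C -> hit
R -> hit
D -> fault, evict Z, frames {T,C,R,D}

{C, D, R, T}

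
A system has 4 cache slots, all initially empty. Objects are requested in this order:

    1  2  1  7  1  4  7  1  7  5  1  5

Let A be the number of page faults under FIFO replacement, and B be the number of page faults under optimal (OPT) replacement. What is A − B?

Under FIFO: F F . F . F . . . F F . → 6 faults.
Under OPT: F F . F . F . . . F . . → 5 faults.
A − B = 6 − 5 = 1.

1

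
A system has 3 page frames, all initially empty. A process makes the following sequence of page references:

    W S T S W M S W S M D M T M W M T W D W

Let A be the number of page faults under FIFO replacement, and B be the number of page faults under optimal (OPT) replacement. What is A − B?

Under FIFO: F F F . . F . F F . F F F . F . . . F . → 11 faults.
Under OPT: F F F . . F . . . . F . F . . . . . F . → 7 faults.
A − B = 11 − 7 = 4.

4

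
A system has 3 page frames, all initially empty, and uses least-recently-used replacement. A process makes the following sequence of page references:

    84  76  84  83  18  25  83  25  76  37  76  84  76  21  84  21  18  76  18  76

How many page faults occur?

11

84: fault, frames (84)
76: fault, frames (84 76)
84: hit
83: fault, frames (76 84 83)
18: fault, evict 76, frames (84 83 18)
25: fault, evict 84, frames (83 18 25)
83: hit
25: hit
76: fault, evict 18, frames (83 25 76)
37: fault, evict 83, frames (25 76 37)
76: hit
84: fault, evict 25, frames (37 76 84)
76: hit
21: fault, evict 37, frames (84 76 21)
84: hit
21: hit
18: fault, evict 76, frames (84 21 18)
76: fault, evict 84, frames (21 18 76)
18: hit
76: hit
Page faults: 11.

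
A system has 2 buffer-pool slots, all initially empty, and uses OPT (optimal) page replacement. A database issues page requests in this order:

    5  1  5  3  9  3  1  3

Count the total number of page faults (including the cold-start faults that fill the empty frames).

5 → fault, frames [5]
1 → fault, frames [5, 1]
5 → hit
3 → fault, evict 5, frames [1, 3]
9 → fault, evict 1, frames [3, 9]
3 → hit
1 → fault, evict 9, frames [3, 1]
3 → hit
Page faults: 5.

5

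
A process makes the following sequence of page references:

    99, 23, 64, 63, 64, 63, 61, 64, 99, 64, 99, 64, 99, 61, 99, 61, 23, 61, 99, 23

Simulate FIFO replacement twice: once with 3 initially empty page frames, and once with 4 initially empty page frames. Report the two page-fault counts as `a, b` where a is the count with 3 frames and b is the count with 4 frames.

10, 7

3 frames: F F F F . . F . F F . . . . . . F F F . → 10 faults.
4 frames: F F F F . . F . F . . . . . . . F . . . → 7 faults.
7 < 10: adding a frame reduced faults, as is typical.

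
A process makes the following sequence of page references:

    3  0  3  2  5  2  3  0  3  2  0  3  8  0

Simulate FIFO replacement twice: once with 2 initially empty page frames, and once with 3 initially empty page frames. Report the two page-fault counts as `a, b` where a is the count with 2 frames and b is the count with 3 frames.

10, 8

2 frames: F F . F F . F F . F . F F F → 10 faults.
3 frames: F F . F F . F F . F . . F . → 8 faults.
8 < 10: adding a frame reduced faults, as is typical.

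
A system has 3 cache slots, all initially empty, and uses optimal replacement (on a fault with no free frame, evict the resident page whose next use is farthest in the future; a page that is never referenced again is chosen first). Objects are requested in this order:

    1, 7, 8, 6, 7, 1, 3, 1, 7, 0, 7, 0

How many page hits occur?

6

1 -> fault, frames (1)
7 -> fault, frames (1 7)
8 -> fault, frames (1 7 8)
6 -> fault, evict 8, frames (1 7 6)
7 -> hit
1 -> hit
3 -> fault, evict 6, frames (1 7 3)
1 -> hit
7 -> hit
0 -> fault, evict 3, frames (1 7 0)
7 -> hit
0 -> hit
Hits: 6.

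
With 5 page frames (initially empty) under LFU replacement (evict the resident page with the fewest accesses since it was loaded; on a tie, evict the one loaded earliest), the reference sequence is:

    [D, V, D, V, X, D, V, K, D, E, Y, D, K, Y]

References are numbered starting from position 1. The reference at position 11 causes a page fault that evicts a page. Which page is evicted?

X

pos 1: D -> miss, frames {D}
pos 2: V -> miss, frames {D,V}
pos 3: D -> hit
pos 4: V -> hit
pos 5: X -> miss, frames {D,V,X}
pos 6: D -> hit
pos 7: V -> hit
pos 8: K -> miss, frames {D,V,X,K}
pos 9: D -> hit
pos 10: E -> miss, frames {D,V,X,K,E}
pos 11: Y -> miss, evict X, frames {D,V,K,E,Y}
At position 11, page X is evicted.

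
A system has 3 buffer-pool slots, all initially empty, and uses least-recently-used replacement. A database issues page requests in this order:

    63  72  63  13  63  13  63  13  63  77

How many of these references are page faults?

4

63 -> miss, frames [63]
72 -> miss, frames [63, 72]
63 -> hit
13 -> miss, frames [72, 63, 13]
63 -> hit
13 -> hit
63 -> hit
13 -> hit
63 -> hit
77 -> miss, evict 72, frames [13, 63, 77]
Page faults: 4.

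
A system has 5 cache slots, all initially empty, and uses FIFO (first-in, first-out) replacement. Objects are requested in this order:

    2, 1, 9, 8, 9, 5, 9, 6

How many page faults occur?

2 → miss, frames (2)
1 → miss, frames (2 1)
9 → miss, frames (2 1 9)
8 → miss, frames (2 1 9 8)
9 → hit
5 → miss, frames (2 1 9 8 5)
9 → hit
6 → miss, evict 2, frames (1 9 8 5 6)
Page faults: 6.

6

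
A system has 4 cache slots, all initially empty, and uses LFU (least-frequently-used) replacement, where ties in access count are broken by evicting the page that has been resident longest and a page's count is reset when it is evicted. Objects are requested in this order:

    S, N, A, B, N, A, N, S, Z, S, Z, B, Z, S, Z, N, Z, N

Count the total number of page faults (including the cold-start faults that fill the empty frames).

S -> miss, frames (S)
N -> miss, frames (S N)
A -> miss, frames (S N A)
B -> miss, frames (S N A B)
N -> hit
A -> hit
N -> hit
S -> hit
Z -> miss, evict B, frames (S N A Z)
S -> hit
Z -> hit
B -> miss, evict A, frames (S N Z B)
Z -> hit
S -> hit
Z -> hit
N -> hit
Z -> hit
N -> hit
Page faults: 6.

6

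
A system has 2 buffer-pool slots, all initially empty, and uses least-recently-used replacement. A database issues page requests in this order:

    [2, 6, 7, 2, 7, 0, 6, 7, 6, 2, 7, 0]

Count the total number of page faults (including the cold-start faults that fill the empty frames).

10

2: miss, frames {2}
6: miss, frames {2,6}
7: miss, evict 2, frames {6,7}
2: miss, evict 6, frames {7,2}
7: hit
0: miss, evict 2, frames {7,0}
6: miss, evict 7, frames {0,6}
7: miss, evict 0, frames {6,7}
6: hit
2: miss, evict 7, frames {6,2}
7: miss, evict 6, frames {2,7}
0: miss, evict 2, frames {7,0}
Page faults: 10.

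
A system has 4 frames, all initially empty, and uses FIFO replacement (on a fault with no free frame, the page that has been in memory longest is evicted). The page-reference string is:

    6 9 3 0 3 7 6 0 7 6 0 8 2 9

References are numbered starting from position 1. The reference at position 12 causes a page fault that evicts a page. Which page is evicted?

pos 1: 6 → fault, frames (6)
pos 2: 9 → fault, frames (6 9)
pos 3: 3 → fault, frames (6 9 3)
pos 4: 0 → fault, frames (6 9 3 0)
pos 5: 3 → hit
pos 6: 7 → fault, evict 6, frames (9 3 0 7)
pos 7: 6 → fault, evict 9, frames (3 0 7 6)
pos 8: 0 → hit
pos 9: 7 → hit
pos 10: 6 → hit
pos 11: 0 → hit
pos 12: 8 → fault, evict 3, frames (0 7 6 8)
At position 12, page 3 is evicted.

3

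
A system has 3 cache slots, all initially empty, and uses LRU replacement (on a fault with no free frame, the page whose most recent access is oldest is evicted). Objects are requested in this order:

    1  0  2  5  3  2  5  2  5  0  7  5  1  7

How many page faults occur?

8

1 → fault, frames (1)
0 → fault, frames (1 0)
2 → fault, frames (1 0 2)
5 → fault, evict 1, frames (0 2 5)
3 → fault, evict 0, frames (2 5 3)
2 → hit
5 → hit
2 → hit
5 → hit
0 → fault, evict 3, frames (2 5 0)
7 → fault, evict 2, frames (5 0 7)
5 → hit
1 → fault, evict 0, frames (7 5 1)
7 → hit
Page faults: 8.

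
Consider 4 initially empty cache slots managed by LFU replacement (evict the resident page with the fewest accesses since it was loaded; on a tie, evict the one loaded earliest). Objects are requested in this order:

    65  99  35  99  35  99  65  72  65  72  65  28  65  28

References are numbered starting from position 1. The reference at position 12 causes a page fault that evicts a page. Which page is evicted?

pos 1: 65: fault, frames (65)
pos 2: 99: fault, frames (65 99)
pos 3: 35: fault, frames (65 99 35)
pos 4: 99: hit
pos 5: 35: hit
pos 6: 99: hit
pos 7: 65: hit
pos 8: 72: fault, frames (65 99 35 72)
pos 9: 65: hit
pos 10: 72: hit
pos 11: 65: hit
pos 12: 28: fault, evict 35, frames (65 99 72 28)
At position 12, page 35 is evicted.

35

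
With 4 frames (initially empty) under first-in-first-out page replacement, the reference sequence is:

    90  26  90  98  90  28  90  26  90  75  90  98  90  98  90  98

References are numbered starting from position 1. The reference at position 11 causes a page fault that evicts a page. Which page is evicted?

pos 1: 90: fault, frames {90}
pos 2: 26: fault, frames {90,26}
pos 3: 90: hit
pos 4: 98: fault, frames {90,26,98}
pos 5: 90: hit
pos 6: 28: fault, frames {90,26,98,28}
pos 7: 90: hit
pos 8: 26: hit
pos 9: 90: hit
pos 10: 75: fault, evict 90, frames {26,98,28,75}
pos 11: 90: fault, evict 26, frames {98,28,75,90}
At position 11, page 26 is evicted.

26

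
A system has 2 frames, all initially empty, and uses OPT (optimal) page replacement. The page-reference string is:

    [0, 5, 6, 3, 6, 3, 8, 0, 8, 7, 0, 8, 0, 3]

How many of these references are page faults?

0 -> fault, frames [0]
5 -> fault, frames [0, 5]
6 -> fault, evict 5, frames [0, 6]
3 -> fault, evict 0, frames [6, 3]
6 -> hit
3 -> hit
8 -> fault, evict 6, frames [3, 8]
0 -> fault, evict 3, frames [8, 0]
8 -> hit
7 -> fault, evict 8, frames [0, 7]
0 -> hit
8 -> fault, evict 7, frames [0, 8]
0 -> hit
3 -> fault, evict 8, frames [0, 3]
Page faults: 9.

9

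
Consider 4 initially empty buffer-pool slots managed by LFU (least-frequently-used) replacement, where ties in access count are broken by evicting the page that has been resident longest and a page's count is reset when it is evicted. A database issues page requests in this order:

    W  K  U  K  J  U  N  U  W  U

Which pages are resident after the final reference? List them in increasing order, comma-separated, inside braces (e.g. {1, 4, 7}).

W -> fault, frames {W}
K -> fault, frames {W,K}
U -> fault, frames {W,K,U}
K -> hit
J -> fault, frames {W,K,U,J}
U -> hit
N -> fault, evict W, frames {K,U,J,N}
U -> hit
W -> fault, evict J, frames {K,U,N,W}
U -> hit

{K, N, U, W}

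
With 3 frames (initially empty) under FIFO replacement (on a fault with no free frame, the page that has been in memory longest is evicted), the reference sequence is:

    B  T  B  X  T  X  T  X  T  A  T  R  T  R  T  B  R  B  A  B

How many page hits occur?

B: fault, frames {B}
T: fault, frames {B,T}
B: hit
X: fault, frames {B,T,X}
T: hit
X: hit
T: hit
X: hit
T: hit
A: fault, evict B, frames {T,X,A}
T: hit
R: fault, evict T, frames {X,A,R}
T: fault, evict X, frames {A,R,T}
R: hit
T: hit
B: fault, evict A, frames {R,T,B}
R: hit
B: hit
A: fault, evict R, frames {T,B,A}
B: hit
Hits: 12.

12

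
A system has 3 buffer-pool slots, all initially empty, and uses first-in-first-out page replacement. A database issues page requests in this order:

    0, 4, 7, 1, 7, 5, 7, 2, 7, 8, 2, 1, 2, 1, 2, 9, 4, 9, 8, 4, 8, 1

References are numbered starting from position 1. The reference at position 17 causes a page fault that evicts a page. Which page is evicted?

pos 1: 0 → miss, frames (0)
pos 2: 4 → miss, frames (0 4)
pos 3: 7 → miss, frames (0 4 7)
pos 4: 1 → miss, evict 0, frames (4 7 1)
pos 5: 7 → hit
pos 6: 5 → miss, evict 4, frames (7 1 5)
pos 7: 7 → hit
pos 8: 2 → miss, evict 7, frames (1 5 2)
pos 9: 7 → miss, evict 1, frames (5 2 7)
pos 10: 8 → miss, evict 5, frames (2 7 8)
pos 11: 2 → hit
pos 12: 1 → miss, evict 2, frames (7 8 1)
pos 13: 2 → miss, evict 7, frames (8 1 2)
pos 14: 1 → hit
pos 15: 2 → hit
pos 16: 9 → miss, evict 8, frames (1 2 9)
pos 17: 4 → miss, evict 1, frames (2 9 4)
At position 17, page 1 is evicted.

1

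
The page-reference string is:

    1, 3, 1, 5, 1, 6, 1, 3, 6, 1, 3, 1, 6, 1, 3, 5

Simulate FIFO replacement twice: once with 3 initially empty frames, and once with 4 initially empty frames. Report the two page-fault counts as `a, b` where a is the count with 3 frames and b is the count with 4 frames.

3 frames: F F . F . F F F . . . . . . . F → 7 faults.
4 frames: F F . F . F . . . . . . . . . . → 4 faults.
4 < 7: adding a frame reduced faults, as is typical.

7, 4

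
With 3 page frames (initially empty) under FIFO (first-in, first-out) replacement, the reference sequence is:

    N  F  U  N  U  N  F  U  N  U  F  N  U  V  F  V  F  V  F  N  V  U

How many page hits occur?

17

N → fault, frames (N)
F → fault, frames (N F)
U → fault, frames (N F U)
N → hit
U → hit
N → hit
F → hit
U → hit
N → hit
U → hit
F → hit
N → hit
U → hit
V → fault, evict N, frames (F U V)
F → hit
V → hit
F → hit
V → hit
F → hit
N → fault, evict F, frames (U V N)
V → hit
U → hit
Hits: 17.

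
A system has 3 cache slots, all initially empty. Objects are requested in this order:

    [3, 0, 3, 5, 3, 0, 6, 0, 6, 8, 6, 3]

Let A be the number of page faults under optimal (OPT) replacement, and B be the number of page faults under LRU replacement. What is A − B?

-1

Under OPT: F F . F . . F . . F . . → 5 faults.
Under LRU: F F . F . . F . . F . F → 6 faults.
A − B = 5 − 6 = -1.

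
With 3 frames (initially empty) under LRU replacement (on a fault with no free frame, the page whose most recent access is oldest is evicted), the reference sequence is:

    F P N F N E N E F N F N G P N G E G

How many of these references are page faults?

7

F -> fault, frames [F]
P -> fault, frames [F, P]
N -> fault, frames [F, P, N]
F -> hit
N -> hit
E -> fault, evict P, frames [F, N, E]
N -> hit
E -> hit
F -> hit
N -> hit
F -> hit
N -> hit
G -> fault, evict E, frames [F, N, G]
P -> fault, evict F, frames [N, G, P]
N -> hit
G -> hit
E -> fault, evict P, frames [N, G, E]
G -> hit
Page faults: 7.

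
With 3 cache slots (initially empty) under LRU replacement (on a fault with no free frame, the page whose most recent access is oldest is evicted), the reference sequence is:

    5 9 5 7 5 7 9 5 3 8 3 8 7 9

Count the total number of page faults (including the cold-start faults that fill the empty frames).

7

5 -> miss, frames {5}
9 -> miss, frames {5,9}
5 -> hit
7 -> miss, frames {9,5,7}
5 -> hit
7 -> hit
9 -> hit
5 -> hit
3 -> miss, evict 7, frames {9,5,3}
8 -> miss, evict 9, frames {5,3,8}
3 -> hit
8 -> hit
7 -> miss, evict 5, frames {3,8,7}
9 -> miss, evict 3, frames {8,7,9}
Page faults: 7.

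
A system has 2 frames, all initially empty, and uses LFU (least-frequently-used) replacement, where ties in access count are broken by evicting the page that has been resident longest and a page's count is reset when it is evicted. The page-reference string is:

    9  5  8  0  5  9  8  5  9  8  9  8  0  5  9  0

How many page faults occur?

9 -> fault, frames {9}
5 -> fault, frames {9,5}
8 -> fault, evict 9, frames {5,8}
0 -> fault, evict 5, frames {8,0}
5 -> fault, evict 8, frames {0,5}
9 -> fault, evict 0, frames {5,9}
8 -> fault, evict 5, frames {9,8}
5 -> fault, evict 9, frames {8,5}
9 -> fault, evict 8, frames {5,9}
8 -> fault, evict 5, frames {9,8}
9 -> hit
8 -> hit
0 -> fault, evict 9, frames {8,0}
5 -> fault, evict 0, frames {8,5}
9 -> fault, evict 5, frames {8,9}
0 -> fault, evict 9, frames {8,0}
Page faults: 14.

14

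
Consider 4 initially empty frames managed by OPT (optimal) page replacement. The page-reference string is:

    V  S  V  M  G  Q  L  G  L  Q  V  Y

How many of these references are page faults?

7

V -> fault, frames (V)
S -> fault, frames (V S)
V -> hit
M -> fault, frames (V S M)
G -> fault, frames (V S M G)
Q -> fault, evict M, frames (V S G Q)
L -> fault, evict S, frames (V G Q L)
G -> hit
L -> hit
Q -> hit
V -> hit
Y -> fault, evict L, frames (V G Q Y)
Page faults: 7.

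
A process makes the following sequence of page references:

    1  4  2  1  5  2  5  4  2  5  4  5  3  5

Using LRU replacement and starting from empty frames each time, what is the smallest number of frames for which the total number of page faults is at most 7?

3

f=1: 14 faults
f=2: 11 faults
f=3: 6 faults
f=4: 5 faults
f=5: 5 faults
Smallest f with faults ≤ 7 is 3.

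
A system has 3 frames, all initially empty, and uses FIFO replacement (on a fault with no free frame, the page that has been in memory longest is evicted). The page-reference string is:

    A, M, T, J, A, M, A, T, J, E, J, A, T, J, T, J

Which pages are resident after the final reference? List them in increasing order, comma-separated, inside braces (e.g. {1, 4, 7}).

{A, J, T}

A → fault, frames (A)
M → fault, frames (A M)
T → fault, frames (A M T)
J → fault, evict A, frames (M T J)
A → fault, evict M, frames (T J A)
M → fault, evict T, frames (J A M)
A → hit
T → fault, evict J, frames (A M T)
J → fault, evict A, frames (M T J)
E → fault, evict M, frames (T J E)
J → hit
A → fault, evict T, frames (J E A)
T → fault, evict J, frames (E A T)
J → fault, evict E, frames (A T J)
T → hit
J → hit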